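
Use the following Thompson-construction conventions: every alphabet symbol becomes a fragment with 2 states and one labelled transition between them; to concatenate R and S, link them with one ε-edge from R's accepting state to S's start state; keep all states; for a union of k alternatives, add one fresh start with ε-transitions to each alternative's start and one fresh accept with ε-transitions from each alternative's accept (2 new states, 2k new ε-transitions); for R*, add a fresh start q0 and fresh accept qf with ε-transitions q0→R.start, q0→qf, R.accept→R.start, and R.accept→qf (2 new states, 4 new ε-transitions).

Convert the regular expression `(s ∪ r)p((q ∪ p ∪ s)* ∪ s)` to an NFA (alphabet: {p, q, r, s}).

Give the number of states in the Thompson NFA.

22

Building bottom-up:
Each of the 7 symbol leaves contributes a 2-state fragment.
  s ∪ r — 6 states
  q ∪ p ∪ s — 8 states
  (q ∪ p ∪ s)* — 10 states
  (q ∪ p ∪ s)* ∪ s — 14 states
  (s ∪ r)p((q ∪ p ∪ s)* ∪ s) — 22 states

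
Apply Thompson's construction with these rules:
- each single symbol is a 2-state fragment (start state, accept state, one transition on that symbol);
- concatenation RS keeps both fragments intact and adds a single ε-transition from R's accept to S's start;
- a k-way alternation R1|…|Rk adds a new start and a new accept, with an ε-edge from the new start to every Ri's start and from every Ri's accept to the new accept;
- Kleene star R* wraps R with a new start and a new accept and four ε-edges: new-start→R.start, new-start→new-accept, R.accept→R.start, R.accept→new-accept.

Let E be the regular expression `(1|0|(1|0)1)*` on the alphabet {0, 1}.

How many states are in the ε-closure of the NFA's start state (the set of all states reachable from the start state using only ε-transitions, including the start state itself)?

Let C(F) = |ε-closure(F.start)| within fragment F, and note whether F accepts ε. Symbol fragments have C = 1 and do not accept ε. Then:
  1|0 — new start ε-reaches every alternative's start; none of them accept ε, so the new accept is not reached: |ε-closure| = 1 + 1 + 1 = 3
  (1|0)1 — same as the first factor's closure: |ε-closure| = 3
  1|0|(1|0)1 — new start ε-reaches every alternative's start; none of them accept ε, so the new accept is not reached: |ε-closure| = 1 + 1 + 1 + 3 = 6
  (1|0|(1|0)1)* — new start has ε-edges to the inner start and to the new accept, so |ε-closure| = 2 + 6 = 8

8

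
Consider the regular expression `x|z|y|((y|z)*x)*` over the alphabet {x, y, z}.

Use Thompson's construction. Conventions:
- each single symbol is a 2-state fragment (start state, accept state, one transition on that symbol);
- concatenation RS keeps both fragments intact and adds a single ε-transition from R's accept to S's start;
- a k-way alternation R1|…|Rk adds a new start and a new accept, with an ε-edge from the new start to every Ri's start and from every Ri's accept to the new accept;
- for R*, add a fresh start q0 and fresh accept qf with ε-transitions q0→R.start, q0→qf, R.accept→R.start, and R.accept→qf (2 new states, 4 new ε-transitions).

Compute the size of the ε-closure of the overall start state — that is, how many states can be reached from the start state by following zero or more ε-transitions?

Work bottom-up. For each fragment F, track |ε-closure(F.start)| and whether F's accept lies in that closure (i.e. whether F accepts ε). A single-symbol fragment has closure size 1 and does not accept ε.
  y|z → new start ε-reaches every alternative's start; none of them accept ε, so the new accept is not reached: |closure| = 1 + 1 + 1 = 3
  (y|z)* → the star's fresh start ε-reaches both the body's start and the fresh accept: |closure| = 2 + 3 = 5
  (y|z)*x → the left operand accepts ε, so the closure extends into the next operand (via the concat ε-link); |closure| = 5 + 1 = 6
  ((y|z)*x)* → new start has ε-edges to the inner start and to the new accept, so |closure| = 2 + 6 = 8
  x|z|y|((y|z)*x)* → new start ε-reaches every alternative's start; at least one alternative accepts ε, so the union's new accept is reached too: |closure| = 1 + 1 + 1 + 1 + 8 + 1 = 13

13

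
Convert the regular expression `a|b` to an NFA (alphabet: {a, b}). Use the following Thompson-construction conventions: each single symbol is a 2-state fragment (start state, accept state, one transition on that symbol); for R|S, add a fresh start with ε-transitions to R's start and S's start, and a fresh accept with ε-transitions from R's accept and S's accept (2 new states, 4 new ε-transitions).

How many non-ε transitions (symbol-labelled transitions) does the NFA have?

Bottom-up over the parse tree:
Each of the 2 symbol leaves contributes exactly 1 symbol transition.
  a|b : 2 symbol transitions

2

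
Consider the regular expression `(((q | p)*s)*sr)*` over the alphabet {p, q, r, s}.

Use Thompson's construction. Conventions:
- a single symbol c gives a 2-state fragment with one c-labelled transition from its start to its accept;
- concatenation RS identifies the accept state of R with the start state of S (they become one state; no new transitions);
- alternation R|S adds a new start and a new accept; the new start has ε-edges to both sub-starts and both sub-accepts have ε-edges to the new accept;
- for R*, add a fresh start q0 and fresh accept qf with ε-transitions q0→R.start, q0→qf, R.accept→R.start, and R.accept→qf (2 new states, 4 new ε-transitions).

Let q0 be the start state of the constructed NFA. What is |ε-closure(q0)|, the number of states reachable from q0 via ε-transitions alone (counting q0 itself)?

9

Let C(F) = |ε-closure(F.start)| within fragment F, and note whether F accepts ε. Symbol fragments have C = 1 and do not accept ε. Then:
  q | p → new start ε-reaches every alternative's start; none of them accept ε, so the new accept is not reached: |ε-closure| = 1 + 1 + 1 = 3
  (q | p)* → |ε-closure| = 1 (new start) + 3 (body) + 1 (new accept) = 5
  (q | p)*s → the left operand accepts ε, so the closure extends into the next operand (the shared merged state is already counted); |ε-closure| = 5 + (1−1) = 5
  ((q | p)*s)* → |ε-closure| = 1 (new start) + 5 (body) + 1 (new accept) = 7
  ((q | p)*s)*sr → the left operand accepts ε, so the closure extends into the next operand (the shared merged state is already counted); |ε-closure| = 7 + (1−1) = 7
  (((q | p)*s)*sr)* → the star's fresh start ε-reaches both the body's start and the fresh accept: |ε-closure| = 2 + 7 = 9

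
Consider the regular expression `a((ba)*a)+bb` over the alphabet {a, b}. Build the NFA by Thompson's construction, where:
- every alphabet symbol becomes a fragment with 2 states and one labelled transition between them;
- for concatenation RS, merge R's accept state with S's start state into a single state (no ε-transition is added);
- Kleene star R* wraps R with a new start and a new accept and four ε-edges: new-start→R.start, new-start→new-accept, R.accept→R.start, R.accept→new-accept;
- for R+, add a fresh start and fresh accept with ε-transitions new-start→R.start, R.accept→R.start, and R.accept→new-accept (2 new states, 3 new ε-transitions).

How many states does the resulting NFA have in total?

11

By structural recursion:
Each of the 6 symbol leaves contributes a 2-state fragment.
  ba = 3 states
  (ba)* = 5 states
  (ba)*a = 6 states
  ((ba)*a)+ = 8 states
  a((ba)*a)+bb = 11 states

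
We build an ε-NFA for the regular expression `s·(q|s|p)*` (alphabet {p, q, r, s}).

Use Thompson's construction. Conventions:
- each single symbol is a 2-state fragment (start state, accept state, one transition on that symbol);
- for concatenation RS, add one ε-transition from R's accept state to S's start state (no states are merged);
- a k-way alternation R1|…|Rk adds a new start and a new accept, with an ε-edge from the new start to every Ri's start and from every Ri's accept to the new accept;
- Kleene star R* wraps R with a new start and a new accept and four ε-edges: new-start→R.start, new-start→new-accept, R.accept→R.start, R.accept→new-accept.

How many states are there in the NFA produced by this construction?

12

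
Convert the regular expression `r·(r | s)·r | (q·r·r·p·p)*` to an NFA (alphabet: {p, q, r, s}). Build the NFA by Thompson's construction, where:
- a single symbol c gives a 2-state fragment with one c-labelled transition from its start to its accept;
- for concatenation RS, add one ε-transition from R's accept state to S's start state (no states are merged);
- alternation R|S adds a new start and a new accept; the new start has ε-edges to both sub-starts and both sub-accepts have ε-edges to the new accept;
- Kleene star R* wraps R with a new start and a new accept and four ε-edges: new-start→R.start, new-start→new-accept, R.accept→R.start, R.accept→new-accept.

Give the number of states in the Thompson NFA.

24

Bottom-up over the parse tree:
Each of the 9 symbol leaves contributes a 2-state fragment.
  r | s — 6 states
  r·(r | s)·r — 10 states
  q·r·r·p·p — 10 states
  (q·r·r·p·p)* — 12 states
  r·(r | s)·r | (q·r·r·p·p)* — 24 states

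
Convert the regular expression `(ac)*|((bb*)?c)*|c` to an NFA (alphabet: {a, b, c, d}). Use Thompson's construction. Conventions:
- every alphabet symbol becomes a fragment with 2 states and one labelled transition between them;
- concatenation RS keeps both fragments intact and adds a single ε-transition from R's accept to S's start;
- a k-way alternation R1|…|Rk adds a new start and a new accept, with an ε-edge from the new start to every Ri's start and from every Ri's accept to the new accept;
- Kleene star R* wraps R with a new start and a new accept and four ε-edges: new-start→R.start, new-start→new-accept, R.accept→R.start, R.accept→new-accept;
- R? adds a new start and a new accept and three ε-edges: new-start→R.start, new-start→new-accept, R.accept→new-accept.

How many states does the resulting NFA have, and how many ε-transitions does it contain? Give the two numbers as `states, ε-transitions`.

22, 24

By structural recursion:
Each of the 6 symbol leaves contributes 2 states and 0 ε-transitions.
  ac = 4 states, 1 ε-transition
  (ac)* = 6 states, 5 ε-transitions
  b* = 4 states, 4 ε-transitions
  bb* = 6 states, 5 ε-transitions
  (bb*)? = 8 states, 8 ε-transitions
  (bb*)?c = 10 states, 9 ε-transitions
  ((bb*)?c)* = 12 states, 13 ε-transitions
  (ac)*|((bb*)?c)*|c = 22 states, 24 ε-transitions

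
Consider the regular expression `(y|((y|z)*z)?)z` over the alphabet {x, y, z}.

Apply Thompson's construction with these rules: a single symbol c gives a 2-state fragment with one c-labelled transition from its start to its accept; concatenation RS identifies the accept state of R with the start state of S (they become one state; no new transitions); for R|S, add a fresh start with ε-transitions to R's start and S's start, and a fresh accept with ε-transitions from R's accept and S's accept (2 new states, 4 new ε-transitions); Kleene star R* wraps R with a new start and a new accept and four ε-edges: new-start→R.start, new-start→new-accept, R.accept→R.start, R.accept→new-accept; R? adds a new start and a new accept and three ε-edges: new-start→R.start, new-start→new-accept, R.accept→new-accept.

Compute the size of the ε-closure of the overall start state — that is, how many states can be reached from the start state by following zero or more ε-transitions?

10

Let C(F) = |ε-closure(F.start)| within fragment F, and note whether F accepts ε. Symbol fragments have C = 1 and do not accept ε. Then:
  y|z — |closure| = 1 + 1 + 1 = 3 (the new accept is not ε-reachable since no branch accepts ε)
  (y|z)* — the star's fresh start ε-reaches both the body's start and the fresh accept: |closure| = 2 + 3 = 5
  (y|z)*z — |closure| = 5 + (1−1) = 5 (closure spills across the concat boundary because the left factor accepts ε)
  ((y|z)*z)? — |closure| = 1 (new start) + 5 (body) + 1 (new accept, via ε) = 7
  y|((y|z)*z)? — |closure| = 1 (new start) + (1 + 7) + 1 (new accept, since some branch ε-reaches its own accept) = 10
  (y|((y|z)*z)?)z — the left operand accepts ε, so the closure extends into the next operand (the shared merged state is already counted); |closure| = 10 + (1−1) = 10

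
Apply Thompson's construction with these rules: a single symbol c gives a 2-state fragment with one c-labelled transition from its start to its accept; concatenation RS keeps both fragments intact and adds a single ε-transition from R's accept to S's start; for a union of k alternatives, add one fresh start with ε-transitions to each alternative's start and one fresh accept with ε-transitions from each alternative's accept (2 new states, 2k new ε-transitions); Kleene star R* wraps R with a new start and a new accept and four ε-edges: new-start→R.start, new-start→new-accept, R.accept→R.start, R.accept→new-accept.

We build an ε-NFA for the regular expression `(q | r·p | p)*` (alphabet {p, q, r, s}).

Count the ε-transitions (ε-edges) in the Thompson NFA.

11

By structural recursion:
Each of the 4 symbol leaves contributes 0 ε-transitions.
  r·p : 1 ε-transition
  q | r·p | p : 7 ε-transitions
  (q | r·p | p)* : 11 ε-transitions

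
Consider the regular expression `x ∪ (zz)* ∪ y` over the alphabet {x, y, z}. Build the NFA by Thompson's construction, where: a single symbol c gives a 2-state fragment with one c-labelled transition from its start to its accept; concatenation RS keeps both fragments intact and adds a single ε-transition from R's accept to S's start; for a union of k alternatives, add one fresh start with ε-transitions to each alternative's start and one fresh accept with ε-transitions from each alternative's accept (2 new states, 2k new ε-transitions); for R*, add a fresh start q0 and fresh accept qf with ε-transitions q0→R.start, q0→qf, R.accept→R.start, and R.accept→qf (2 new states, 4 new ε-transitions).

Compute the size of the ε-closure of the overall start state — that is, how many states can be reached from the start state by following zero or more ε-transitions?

7

Compute the ε-closure size of each fragment's start state recursively; a symbol fragment's start has no outgoing ε-edge, so its closure is just itself (size 1).
  zz : same as the first factor's closure: C = 1
  (zz)* : new start has ε-edges to the inner start and to the new accept, so C = 2 + 1 = 3
  x ∪ (zz)* ∪ y : new start ε-reaches every alternative's start; at least one alternative accepts ε, so the union's new accept is reached too: C = 1 + 1 + 3 + 1 + 1 = 7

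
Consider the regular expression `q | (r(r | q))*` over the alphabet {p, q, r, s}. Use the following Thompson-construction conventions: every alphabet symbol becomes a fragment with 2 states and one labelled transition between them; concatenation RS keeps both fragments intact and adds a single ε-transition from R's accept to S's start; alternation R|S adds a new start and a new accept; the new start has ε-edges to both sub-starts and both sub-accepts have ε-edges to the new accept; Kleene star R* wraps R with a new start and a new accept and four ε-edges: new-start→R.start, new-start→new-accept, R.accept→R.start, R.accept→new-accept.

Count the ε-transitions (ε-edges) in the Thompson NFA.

By structural recursion:
Each of the 4 symbol leaves contributes 0 ε-transitions.
  r | q : 4 ε-transitions
  r(r | q) : 5 ε-transitions
  (r(r | q))* : 9 ε-transitions
  q | (r(r | q))* : 13 ε-transitions

13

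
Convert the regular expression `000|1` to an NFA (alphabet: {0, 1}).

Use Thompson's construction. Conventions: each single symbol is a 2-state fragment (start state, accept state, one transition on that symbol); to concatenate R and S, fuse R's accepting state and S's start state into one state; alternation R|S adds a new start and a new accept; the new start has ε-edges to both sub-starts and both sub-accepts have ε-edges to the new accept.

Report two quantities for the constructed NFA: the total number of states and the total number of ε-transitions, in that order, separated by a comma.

Building bottom-up:
Each of the 4 symbol leaves contributes 2 states and 0 ε-transitions.
  000 — 4 states, 0 ε-transitions
  000|1 — 8 states, 4 ε-transitions

8, 4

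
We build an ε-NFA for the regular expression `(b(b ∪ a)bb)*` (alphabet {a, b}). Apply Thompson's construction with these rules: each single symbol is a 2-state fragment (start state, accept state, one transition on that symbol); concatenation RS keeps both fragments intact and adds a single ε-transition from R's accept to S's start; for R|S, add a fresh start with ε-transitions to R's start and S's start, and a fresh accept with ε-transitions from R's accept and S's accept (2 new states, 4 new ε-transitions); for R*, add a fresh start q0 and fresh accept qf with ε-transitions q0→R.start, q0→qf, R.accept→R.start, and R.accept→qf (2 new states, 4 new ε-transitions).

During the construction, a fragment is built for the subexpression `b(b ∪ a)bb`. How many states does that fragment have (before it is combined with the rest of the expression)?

Fragment for `b(b ∪ a)bb`:
Each of the 5 symbol leaves contributes a 2-state fragment.
  b ∪ a : 6 states
  b(b ∪ a)bb : 12 states

12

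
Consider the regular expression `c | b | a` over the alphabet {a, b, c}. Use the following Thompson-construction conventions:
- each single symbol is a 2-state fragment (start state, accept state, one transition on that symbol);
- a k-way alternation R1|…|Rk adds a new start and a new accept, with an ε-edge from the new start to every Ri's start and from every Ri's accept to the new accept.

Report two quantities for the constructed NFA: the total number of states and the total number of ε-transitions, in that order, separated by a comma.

8, 6

Per subexpression:
Each of the 3 symbol leaves contributes 2 states and 0 ε-transitions.
  c | b | a — 8 states, 6 ε-transitions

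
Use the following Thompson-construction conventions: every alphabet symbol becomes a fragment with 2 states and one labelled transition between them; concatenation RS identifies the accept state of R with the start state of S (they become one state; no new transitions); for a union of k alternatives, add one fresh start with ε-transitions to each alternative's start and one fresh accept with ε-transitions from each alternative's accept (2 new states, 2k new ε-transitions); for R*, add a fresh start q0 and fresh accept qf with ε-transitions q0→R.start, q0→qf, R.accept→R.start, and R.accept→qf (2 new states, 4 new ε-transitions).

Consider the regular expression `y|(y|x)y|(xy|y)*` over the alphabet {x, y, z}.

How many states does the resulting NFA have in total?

Bottom-up over the parse tree:
Each of the 7 symbol leaves contributes a 2-state fragment.
  y|x : 6 states
  (y|x)y : 7 states
  xy : 3 states
  xy|y : 7 states
  (xy|y)* : 9 states
  y|(y|x)y|(xy|y)* : 20 states

20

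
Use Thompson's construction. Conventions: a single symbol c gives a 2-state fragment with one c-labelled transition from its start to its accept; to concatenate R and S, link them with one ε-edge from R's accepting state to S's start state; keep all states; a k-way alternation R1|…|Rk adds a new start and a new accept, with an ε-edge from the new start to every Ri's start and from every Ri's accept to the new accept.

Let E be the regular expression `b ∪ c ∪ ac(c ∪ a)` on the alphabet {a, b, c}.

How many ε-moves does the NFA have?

Bottom-up over the parse tree:
Each of the 6 symbol leaves contributes 0 ε-transitions.
  c ∪ a → 4 ε-transitions
  ac(c ∪ a) → 6 ε-transitions
  b ∪ c ∪ ac(c ∪ a) → 12 ε-transitions

12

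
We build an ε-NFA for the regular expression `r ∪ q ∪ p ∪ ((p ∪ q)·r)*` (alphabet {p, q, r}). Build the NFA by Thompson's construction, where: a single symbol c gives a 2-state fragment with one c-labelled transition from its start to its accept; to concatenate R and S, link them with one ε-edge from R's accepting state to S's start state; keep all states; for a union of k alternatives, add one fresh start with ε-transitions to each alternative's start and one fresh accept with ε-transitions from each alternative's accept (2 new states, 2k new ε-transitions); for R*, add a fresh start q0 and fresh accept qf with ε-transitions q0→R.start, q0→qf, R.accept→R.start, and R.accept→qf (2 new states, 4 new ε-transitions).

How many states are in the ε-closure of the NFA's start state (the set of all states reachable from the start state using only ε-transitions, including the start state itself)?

10

Let C(F) = |ε-closure(F.start)| within fragment F, and note whether F accepts ε. Symbol fragments have C = 1 and do not accept ε. Then:
  p ∪ q : new start ε-reaches every alternative's start; none of them accept ε, so the new accept is not reached: |closure| = 1 + 1 + 1 = 3
  (p ∪ q)·r : |closure| equals the left operand's closure size = 3 (its accept is not ε-reachable, so the closure stops there)
  ((p ∪ q)·r)* : the star's fresh start ε-reaches both the body's start and the fresh accept: |closure| = 2 + 3 = 5
  r ∪ q ∪ p ∪ ((p ∪ q)·r)* : |closure| = 1 (new start) + (1 + 1 + 1 + 5) + 1 (new accept, since some branch ε-reaches its own accept) = 10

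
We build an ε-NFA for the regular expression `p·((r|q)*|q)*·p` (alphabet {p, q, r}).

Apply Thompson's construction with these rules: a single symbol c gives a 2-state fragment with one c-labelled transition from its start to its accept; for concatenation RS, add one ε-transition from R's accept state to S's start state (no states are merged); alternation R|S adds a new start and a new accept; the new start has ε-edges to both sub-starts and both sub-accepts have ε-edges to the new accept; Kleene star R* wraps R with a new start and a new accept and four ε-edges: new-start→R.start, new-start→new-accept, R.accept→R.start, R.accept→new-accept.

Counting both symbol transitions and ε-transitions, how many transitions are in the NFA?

23

Recursing over subexpressions:
Each of the 5 symbol leaves contributes 1 transition (1 symbol, 0 ε).
  r|q : 6 transitions (2 symbol, 4 ε)
  (r|q)* : 10 transitions (2 symbol, 8 ε)
  (r|q)*|q : 15 transitions (3 symbol, 12 ε)
  ((r|q)*|q)* : 19 transitions (3 symbol, 16 ε)
  p·((r|q)*|q)*·p : 23 transitions (5 symbol, 18 ε)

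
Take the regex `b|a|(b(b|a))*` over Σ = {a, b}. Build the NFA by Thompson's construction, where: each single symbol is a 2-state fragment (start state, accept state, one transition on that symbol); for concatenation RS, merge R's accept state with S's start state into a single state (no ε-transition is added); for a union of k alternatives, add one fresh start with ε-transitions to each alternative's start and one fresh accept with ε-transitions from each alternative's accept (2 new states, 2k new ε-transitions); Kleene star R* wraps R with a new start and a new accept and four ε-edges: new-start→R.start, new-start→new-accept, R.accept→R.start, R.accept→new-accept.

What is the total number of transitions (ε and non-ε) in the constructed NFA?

19

By structural recursion:
Each of the 5 symbol leaves contributes 1 transition (1 symbol, 0 ε).
  b|a → 6 transitions (2 symbol, 4 ε)
  b(b|a) → 7 transitions (3 symbol, 4 ε)
  (b(b|a))* → 11 transitions (3 symbol, 8 ε)
  b|a|(b(b|a))* → 19 transitions (5 symbol, 14 ε)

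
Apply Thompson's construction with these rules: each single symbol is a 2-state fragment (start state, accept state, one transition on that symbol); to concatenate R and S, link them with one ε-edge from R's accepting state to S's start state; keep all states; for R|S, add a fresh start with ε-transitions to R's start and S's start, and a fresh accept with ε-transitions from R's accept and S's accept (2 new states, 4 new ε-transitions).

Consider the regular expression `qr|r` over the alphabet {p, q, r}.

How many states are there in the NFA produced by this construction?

By structural recursion:
Each of the 3 symbol leaves contributes a 2-state fragment.
  qr = 4 states
  qr|r = 8 states

8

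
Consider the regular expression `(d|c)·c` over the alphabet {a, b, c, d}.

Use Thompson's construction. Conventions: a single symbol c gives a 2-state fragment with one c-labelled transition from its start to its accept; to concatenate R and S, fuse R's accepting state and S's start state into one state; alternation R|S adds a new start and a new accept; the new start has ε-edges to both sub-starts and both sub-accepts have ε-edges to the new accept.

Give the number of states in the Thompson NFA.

7

Building bottom-up:
Each of the 3 symbol leaves contributes a 2-state fragment.
  d|c : 6 states
  (d|c)·c : 7 states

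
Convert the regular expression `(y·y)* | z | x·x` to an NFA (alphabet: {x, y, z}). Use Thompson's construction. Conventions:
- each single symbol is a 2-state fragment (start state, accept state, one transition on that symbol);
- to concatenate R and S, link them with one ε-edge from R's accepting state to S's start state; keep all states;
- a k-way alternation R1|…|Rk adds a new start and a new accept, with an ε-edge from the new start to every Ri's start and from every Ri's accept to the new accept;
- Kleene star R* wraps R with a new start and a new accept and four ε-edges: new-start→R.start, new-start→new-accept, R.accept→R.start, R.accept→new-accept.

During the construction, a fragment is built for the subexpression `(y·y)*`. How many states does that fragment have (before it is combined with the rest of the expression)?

6

Fragment for `(y·y)*`:
Each of the 2 symbol leaves contributes a 2-state fragment.
  y·y : 4 states
  (y·y)* : 6 states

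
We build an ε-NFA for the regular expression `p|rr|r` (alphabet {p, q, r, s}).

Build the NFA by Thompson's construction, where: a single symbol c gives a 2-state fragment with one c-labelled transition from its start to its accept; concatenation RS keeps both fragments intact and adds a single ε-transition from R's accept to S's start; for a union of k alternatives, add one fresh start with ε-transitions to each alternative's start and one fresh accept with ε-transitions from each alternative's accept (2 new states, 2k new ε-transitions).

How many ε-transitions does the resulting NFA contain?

Per subexpression:
Each of the 4 symbol leaves contributes 0 ε-transitions.
  rr : 1 ε-transition
  p|rr|r : 7 ε-transitions

7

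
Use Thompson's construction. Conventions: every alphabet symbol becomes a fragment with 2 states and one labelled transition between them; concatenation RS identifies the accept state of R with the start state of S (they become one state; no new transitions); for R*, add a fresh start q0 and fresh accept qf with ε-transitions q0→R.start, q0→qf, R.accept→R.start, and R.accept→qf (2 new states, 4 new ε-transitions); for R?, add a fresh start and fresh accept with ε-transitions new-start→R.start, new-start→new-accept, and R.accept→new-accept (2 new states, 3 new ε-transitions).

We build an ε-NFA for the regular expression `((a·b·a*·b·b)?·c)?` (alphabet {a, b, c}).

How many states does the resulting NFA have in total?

Per subexpression:
Each of the 6 symbol leaves contributes a 2-state fragment.
  a* = 4 states
  a·b·a*·b·b = 8 states
  (a·b·a*·b·b)? = 10 states
  (a·b·a*·b·b)?·c = 11 states
  ((a·b·a*·b·b)?·c)? = 13 states

13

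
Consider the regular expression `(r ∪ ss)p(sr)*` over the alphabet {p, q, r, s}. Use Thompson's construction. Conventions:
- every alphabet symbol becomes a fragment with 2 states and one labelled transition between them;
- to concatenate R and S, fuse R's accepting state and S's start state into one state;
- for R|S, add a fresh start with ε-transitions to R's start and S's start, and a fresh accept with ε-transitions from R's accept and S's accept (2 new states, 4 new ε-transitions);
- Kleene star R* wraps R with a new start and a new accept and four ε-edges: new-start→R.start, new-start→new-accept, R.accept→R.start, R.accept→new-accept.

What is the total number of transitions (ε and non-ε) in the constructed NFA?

Recursing over subexpressions:
Each of the 6 symbol leaves contributes 1 transition (1 symbol, 0 ε).
  ss : 2 transitions (2 symbol, 0 ε)
  r ∪ ss : 7 transitions (3 symbol, 4 ε)
  sr : 2 transitions (2 symbol, 0 ε)
  (sr)* : 6 transitions (2 symbol, 4 ε)
  (r ∪ ss)p(sr)* : 14 transitions (6 symbol, 8 ε)

14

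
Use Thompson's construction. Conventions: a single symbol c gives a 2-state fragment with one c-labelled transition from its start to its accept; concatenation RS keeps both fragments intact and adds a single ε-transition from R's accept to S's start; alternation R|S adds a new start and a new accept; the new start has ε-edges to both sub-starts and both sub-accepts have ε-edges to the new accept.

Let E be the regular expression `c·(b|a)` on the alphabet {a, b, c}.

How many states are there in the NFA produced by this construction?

8

Building bottom-up:
Each of the 3 symbol leaves contributes a 2-state fragment.
  b|a = 6 states
  c·(b|a) = 8 states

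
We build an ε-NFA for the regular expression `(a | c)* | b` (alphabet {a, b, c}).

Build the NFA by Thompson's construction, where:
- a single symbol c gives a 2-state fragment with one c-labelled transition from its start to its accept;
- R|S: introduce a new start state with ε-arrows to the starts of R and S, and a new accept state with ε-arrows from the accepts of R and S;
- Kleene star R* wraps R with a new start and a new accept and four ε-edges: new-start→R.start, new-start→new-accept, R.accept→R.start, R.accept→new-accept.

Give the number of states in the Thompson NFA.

12

Building bottom-up:
Each of the 3 symbol leaves contributes a 2-state fragment.
  a | c : 6 states
  (a | c)* : 8 states
  (a | c)* | b : 12 states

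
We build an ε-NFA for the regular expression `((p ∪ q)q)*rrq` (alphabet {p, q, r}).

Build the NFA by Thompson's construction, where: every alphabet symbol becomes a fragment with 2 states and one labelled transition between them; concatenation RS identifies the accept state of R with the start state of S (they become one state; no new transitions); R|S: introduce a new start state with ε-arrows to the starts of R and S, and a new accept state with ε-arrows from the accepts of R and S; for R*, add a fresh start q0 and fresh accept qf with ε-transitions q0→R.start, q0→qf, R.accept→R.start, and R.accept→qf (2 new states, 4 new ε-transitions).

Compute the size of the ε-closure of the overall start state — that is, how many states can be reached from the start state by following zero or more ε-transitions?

5

Compute the ε-closure size of each fragment's start state recursively; a symbol fragment's start has no outgoing ε-edge, so its closure is just itself (size 1).
  p ∪ q : |ε-closure| = 1 + 1 + 1 = 3 (the new accept is not ε-reachable since no branch accepts ε)
  (p ∪ q)q : same as the first factor's closure: |ε-closure| = 3
  ((p ∪ q)q)* : the star's fresh start ε-reaches both the body's start and the fresh accept: |ε-closure| = 2 + 3 = 5
  ((p ∪ q)q)*rrq : the left operand accepts ε, so the closure extends into the next operand (the shared merged state is already counted); |ε-closure| = 5 + (1−1) = 5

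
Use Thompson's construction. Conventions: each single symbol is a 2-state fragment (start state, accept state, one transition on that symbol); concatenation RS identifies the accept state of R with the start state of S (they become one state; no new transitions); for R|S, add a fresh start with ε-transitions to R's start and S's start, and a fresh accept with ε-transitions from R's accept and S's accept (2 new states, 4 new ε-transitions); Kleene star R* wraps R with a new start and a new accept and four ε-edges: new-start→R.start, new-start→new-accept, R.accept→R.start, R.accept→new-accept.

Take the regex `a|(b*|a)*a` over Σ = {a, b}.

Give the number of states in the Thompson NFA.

15

Per subexpression:
Each of the 4 symbol leaves contributes a 2-state fragment.
  b* — 4 states
  b*|a — 8 states
  (b*|a)* — 10 states
  (b*|a)*a — 11 states
  a|(b*|a)*a — 15 states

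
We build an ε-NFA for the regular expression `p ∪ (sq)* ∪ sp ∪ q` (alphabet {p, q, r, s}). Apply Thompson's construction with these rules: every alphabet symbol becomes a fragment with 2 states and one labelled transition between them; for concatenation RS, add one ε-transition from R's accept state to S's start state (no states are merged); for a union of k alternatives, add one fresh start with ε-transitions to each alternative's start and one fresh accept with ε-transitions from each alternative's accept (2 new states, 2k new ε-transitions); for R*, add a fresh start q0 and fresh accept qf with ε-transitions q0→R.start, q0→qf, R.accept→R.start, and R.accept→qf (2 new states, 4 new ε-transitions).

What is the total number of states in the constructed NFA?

Building bottom-up:
Each of the 6 symbol leaves contributes a 2-state fragment.
  sq = 4 states
  (sq)* = 6 states
  sp = 4 states
  p ∪ (sq)* ∪ sp ∪ q = 16 states

16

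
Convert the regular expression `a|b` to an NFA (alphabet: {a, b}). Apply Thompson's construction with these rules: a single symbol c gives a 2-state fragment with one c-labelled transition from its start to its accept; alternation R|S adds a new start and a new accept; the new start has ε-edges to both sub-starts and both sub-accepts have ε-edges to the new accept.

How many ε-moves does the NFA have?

Per subexpression:
Each of the 2 symbol leaves contributes 0 ε-transitions.
  a|b = 4 ε-transitions

4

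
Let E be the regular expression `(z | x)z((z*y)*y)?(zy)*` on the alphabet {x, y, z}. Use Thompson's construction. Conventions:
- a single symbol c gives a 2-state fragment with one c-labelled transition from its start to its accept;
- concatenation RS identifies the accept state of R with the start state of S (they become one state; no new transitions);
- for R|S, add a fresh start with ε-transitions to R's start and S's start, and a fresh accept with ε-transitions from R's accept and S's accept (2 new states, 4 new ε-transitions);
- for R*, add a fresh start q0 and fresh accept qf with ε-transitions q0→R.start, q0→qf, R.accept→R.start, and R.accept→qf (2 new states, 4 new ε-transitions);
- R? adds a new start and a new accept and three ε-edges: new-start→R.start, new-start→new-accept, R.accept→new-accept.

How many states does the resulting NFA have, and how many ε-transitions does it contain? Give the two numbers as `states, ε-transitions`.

20, 19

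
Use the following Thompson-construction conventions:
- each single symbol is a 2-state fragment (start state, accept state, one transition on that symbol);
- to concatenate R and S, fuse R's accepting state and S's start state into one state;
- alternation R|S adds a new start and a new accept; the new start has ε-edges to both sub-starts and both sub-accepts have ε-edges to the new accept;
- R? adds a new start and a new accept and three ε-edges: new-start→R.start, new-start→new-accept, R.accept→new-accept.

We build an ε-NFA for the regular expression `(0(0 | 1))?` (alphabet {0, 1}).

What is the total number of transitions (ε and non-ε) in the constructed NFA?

10

Bottom-up over the parse tree:
Each of the 3 symbol leaves contributes 1 transition (1 symbol, 0 ε).
  0 | 1 = 6 transitions (2 symbol, 4 ε)
  0(0 | 1) = 7 transitions (3 symbol, 4 ε)
  (0(0 | 1))? = 10 transitions (3 symbol, 7 ε)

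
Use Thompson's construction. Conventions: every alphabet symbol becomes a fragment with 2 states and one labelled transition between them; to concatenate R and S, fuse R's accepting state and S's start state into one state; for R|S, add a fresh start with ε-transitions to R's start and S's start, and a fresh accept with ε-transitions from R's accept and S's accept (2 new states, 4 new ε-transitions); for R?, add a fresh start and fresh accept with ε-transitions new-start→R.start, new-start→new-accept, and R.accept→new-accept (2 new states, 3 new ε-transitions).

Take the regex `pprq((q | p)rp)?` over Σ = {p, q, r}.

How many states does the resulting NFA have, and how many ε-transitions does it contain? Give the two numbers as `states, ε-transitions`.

14, 7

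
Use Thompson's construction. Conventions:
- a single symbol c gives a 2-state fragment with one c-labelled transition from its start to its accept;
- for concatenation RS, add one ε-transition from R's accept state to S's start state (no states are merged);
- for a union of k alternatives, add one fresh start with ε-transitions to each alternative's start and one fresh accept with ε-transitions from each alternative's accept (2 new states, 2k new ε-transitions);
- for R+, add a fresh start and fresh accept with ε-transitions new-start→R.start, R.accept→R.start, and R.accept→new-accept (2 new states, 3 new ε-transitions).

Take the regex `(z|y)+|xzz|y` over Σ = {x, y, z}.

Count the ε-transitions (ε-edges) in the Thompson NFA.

Building bottom-up:
Each of the 6 symbol leaves contributes 0 ε-transitions.
  z|y = 4 ε-transitions
  (z|y)+ = 7 ε-transitions
  xzz = 2 ε-transitions
  (z|y)+|xzz|y = 15 ε-transitions

15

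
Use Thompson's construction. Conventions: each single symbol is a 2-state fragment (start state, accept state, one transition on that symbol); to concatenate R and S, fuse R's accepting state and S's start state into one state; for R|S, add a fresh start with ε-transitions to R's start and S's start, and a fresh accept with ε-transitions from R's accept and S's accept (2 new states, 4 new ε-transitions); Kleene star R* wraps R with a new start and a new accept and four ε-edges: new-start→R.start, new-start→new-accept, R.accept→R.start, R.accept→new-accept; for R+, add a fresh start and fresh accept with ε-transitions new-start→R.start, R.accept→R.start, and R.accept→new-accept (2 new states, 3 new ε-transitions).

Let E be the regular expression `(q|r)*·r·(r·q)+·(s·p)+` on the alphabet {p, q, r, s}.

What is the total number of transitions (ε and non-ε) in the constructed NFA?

21

Recursing over subexpressions:
Each of the 7 symbol leaves contributes 1 transition (1 symbol, 0 ε).
  q|r → 6 transitions (2 symbol, 4 ε)
  (q|r)* → 10 transitions (2 symbol, 8 ε)
  r·q → 2 transitions (2 symbol, 0 ε)
  (r·q)+ → 5 transitions (2 symbol, 3 ε)
  s·p → 2 transitions (2 symbol, 0 ε)
  (s·p)+ → 5 transitions (2 symbol, 3 ε)
  (q|r)*·r·(r·q)+·(s·p)+ → 21 transitions (7 symbol, 14 ε)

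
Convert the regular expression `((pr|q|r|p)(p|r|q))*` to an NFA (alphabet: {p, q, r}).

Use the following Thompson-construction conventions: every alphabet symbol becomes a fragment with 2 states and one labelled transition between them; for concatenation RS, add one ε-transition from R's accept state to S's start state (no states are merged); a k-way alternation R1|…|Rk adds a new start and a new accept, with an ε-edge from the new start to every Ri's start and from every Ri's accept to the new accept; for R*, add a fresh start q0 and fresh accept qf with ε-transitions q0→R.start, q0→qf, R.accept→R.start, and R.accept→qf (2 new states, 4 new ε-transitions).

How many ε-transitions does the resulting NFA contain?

20

Recursing over subexpressions:
Each of the 8 symbol leaves contributes 0 ε-transitions.
  pr : 1 ε-transition
  pr|q|r|p : 9 ε-transitions
  p|r|q : 6 ε-transitions
  (pr|q|r|p)(p|r|q) : 16 ε-transitions
  ((pr|q|r|p)(p|r|q))* : 20 ε-transitions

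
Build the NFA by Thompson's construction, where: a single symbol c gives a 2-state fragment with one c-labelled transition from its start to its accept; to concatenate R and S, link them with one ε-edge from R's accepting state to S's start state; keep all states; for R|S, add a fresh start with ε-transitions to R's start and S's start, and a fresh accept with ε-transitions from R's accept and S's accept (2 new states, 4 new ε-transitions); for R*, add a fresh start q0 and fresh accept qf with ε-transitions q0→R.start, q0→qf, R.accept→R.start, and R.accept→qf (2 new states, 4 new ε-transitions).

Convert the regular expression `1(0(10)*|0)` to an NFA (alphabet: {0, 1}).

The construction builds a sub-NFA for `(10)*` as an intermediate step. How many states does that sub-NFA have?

Fragment for `(10)*`:
Each of the 2 symbol leaves contributes a 2-state fragment.
  10 : 4 states
  (10)* : 6 states

6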